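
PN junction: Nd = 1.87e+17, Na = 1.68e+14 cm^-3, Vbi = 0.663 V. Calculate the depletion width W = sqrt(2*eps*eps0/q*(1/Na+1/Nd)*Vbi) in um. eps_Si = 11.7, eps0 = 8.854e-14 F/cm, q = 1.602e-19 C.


Step 1: 1/Na + 1/Nd = 1/1.68e+14 + 1/1.87e+17 = 5.95773e-15
Step 2: 2*eps*eps0/q = 2*11.7*8.854e-14/1.602e-19 = 1.293281e+07
Step 3: W^2 = 1.293281e+07 * 5.95773e-15 * 0.663 = 5.10843e-08
Step 4: W = sqrt(5.10843e-08) = 2.260e-04 cm = 2.26 um

2.26


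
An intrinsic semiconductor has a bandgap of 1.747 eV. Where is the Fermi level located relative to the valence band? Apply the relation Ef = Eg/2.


Step 1: For an intrinsic semiconductor, the Fermi level sits at midgap.
Step 2: Ef = Eg / 2 = 1.747 / 2 = 0.8735 eV

0.8735


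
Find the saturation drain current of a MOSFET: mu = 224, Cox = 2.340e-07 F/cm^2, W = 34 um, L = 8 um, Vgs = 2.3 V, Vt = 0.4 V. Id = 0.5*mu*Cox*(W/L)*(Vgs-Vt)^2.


Step 1: Overdrive voltage Vov = Vgs - Vt = 2.3 - 0.4 = 1.9 V
Step 2: W/L = 34/8 = 4.25
Step 3: Id = 0.5 * 224 * 2.340e-07 * 4.25 * 1.9^2
Step 4: Id = 4.02e-04 A

4.02e-04


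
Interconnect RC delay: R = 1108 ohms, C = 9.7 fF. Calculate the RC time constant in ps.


Step 1: tau = R * C
Step 2: tau = 1108 * 9.7 fF = 1108 * 9.7e-15 F
Step 3: tau = 1.07476e-11 s = 10.7476 ps

10.7476


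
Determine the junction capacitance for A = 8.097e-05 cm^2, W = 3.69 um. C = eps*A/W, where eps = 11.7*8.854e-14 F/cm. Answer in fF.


Step 1: eps_Si = 11.7 * 8.854e-14 = 1.035918e-12 F/cm
Step 2: W in cm = 3.69 * 1e-4 = 3.69e-04 cm
Step 3: C = 1.035918e-12 * 8.097e-05 / 3.69e-04 = 2.273124e-13 F
Step 4: C = 227.31 fF

227.31


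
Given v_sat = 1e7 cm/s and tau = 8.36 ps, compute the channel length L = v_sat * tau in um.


Step 1: tau in seconds = 8.36 ps * 1e-12 = 8.3600e-12 s
Step 2: L = v_sat * tau = 1e7 * 8.3600e-12 = 8.3600e-05 cm
Step 3: L in um = 8.3600e-05 * 1e4 = 0.836 um

0.836


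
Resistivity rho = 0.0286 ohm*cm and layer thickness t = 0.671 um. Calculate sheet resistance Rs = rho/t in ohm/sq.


Step 1: Convert thickness to cm: t = 0.671 um = 6.7100e-05 cm
Step 2: Rs = rho / t = 0.0286 / 6.7100e-05
Step 3: Rs = 426.2 ohm/sq

426.2


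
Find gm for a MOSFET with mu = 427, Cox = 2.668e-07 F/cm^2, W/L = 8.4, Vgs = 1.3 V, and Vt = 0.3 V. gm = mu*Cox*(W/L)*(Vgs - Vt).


Step 1: Vov = Vgs - Vt = 1.3 - 0.3 = 1.0 V
Step 2: gm = mu * Cox * (W/L) * Vov
Step 3: gm = 427 * 2.668e-07 * 8.4 * 1.0 = 9.57e-04 S

9.57e-04


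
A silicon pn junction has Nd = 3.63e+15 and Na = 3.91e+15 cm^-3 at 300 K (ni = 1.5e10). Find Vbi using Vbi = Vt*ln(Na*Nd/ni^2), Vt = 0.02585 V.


Step 1: Compute Na*Nd/ni^2 = 3.91e+15 * 3.63e+15 / (1.5e10)^2 = 6.3081e+10
Step 2: ln(6.3081e+10) = 24.8677
Step 3: Vbi = 0.02585 * 24.8677 = 0.643 V

0.643


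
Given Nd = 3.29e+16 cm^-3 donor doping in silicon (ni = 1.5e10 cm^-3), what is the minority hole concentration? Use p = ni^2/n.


Step 1: Since Nd >> ni, n ≈ Nd = 3.29e+16 cm^-3
Step 2: p = ni^2 / n = (1.5e10)^2 / 3.29e+16
Step 3: p = 2.25e20 / 3.29e+16 = 6.84e+03 cm^-3

6.84e+03


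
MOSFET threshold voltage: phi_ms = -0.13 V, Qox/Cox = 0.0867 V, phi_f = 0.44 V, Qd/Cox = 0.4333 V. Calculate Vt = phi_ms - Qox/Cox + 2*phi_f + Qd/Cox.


Step 1: Vt = phi_ms - Qox/Cox + 2*phi_f + Qd/Cox
Step 2: Vt = -0.13 - 0.0867 + 2*0.44 + 0.4333
Step 3: Vt = -0.13 - 0.0867 + 0.88 + 0.4333
Step 4: Vt = 1.0966 V

1.0966


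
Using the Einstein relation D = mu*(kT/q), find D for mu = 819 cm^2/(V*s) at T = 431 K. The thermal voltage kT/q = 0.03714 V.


Step 1: D = mu * (kT/q)
Step 2: D = 819 * 0.03714
Step 3: D = 30.42 cm^2/s

30.42


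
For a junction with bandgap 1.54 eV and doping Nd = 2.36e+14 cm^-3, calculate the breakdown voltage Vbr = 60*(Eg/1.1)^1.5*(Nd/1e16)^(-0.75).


Step 1: Eg/1.1 = 1.54/1.1 = 1.400000
Step 2: (Eg/1.1)^1.5 = 1.400000^1.5 = 1.656502
Step 3: (Nd/1e16)^(-0.75) = (0.0236)^(-0.75) = 16.607949
Step 4: Vbr = 60 * 1.656502 * 16.607949 = 1650.7 V

1650.7


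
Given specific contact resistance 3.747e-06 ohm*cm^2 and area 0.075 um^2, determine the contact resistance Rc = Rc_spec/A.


Step 1: Convert area to cm^2: 0.075 um^2 = 7.5000e-10 cm^2
Step 2: Rc = Rc_spec / A = 3.747e-06 / 7.5000e-10
Step 3: Rc = 5.00e+03 ohms

5.00e+03


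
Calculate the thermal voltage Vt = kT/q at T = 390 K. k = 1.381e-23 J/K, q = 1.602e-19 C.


Step 1: kT = 1.381e-23 * 390 = 5.3859e-21 J
Step 2: Vt = kT/q = 5.3859e-21 / 1.602e-19
Step 3: Vt = 0.03362 V

0.03362


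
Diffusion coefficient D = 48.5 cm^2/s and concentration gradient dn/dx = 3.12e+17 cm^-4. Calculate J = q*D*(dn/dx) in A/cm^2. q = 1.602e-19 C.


Step 1: J = q * D * (dn/dx)
Step 2: J = 1.602e-19 * 48.5 * 3.12e+17
Step 3: J = 2.42e+00 A/cm^2

2.42e+00


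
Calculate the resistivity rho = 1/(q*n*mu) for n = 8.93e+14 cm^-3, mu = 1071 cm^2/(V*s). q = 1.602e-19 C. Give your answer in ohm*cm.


Step 1: sigma = q * n * mu = 1.602e-19 * 8.93e+14 * 1071 = 1.53216e-01 S/cm
Step 2: rho = 1 / sigma = 1 / 1.53216e-01 = 6.527 ohm*cm

6.527


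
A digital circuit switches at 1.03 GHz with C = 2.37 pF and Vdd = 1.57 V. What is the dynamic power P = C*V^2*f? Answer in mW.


Step 1: V^2 = 1.57^2 = 2.4649 V^2
Step 2: P = C*V^2*f = 2.37e-12 F * 2.4649 * 1.03e9 Hz
Step 3: P = 6.01706739e-03 W
Step 4: P = 6.017 mW

6.017


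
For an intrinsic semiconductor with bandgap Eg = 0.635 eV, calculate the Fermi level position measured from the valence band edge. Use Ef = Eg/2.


Step 1: For an intrinsic semiconductor, the Fermi level sits at midgap.
Step 2: Ef = Eg / 2 = 0.635 / 2 = 0.3175 eV

0.3175


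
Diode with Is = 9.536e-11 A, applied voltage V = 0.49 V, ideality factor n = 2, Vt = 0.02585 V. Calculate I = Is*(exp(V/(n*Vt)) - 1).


Step 1: V/(n*Vt) = 0.49/(2*0.02585) = 9.4778
Step 2: exp(9.4778) = 1.3066e+04
Step 3: I = 9.536e-11 * (1.3066e+04 - 1) = 1.25e-06 A

1.25e-06


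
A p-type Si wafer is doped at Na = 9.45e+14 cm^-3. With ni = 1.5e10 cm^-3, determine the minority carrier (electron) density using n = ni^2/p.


Step 1: Majority hole concentration p ≈ Na = 9.45e+14 cm^-3
Step 2: n = ni^2 / Na = (1.5e10)^2 / 9.45e+14
Step 3: n = 2.38e+05 cm^-3

2.38e+05


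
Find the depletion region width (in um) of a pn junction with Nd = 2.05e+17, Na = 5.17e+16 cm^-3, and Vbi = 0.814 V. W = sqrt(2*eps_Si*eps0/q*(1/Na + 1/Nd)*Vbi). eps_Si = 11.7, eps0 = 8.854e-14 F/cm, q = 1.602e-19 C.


Step 1: 1/Na + 1/Nd = 1/5.17e+16 + 1/2.05e+17 = 2.42204e-17
Step 2: 2*eps*eps0/q = 2*11.7*8.854e-14/1.602e-19 = 1.293281e+07
Step 3: W^2 = 1.293281e+07 * 2.42204e-17 * 0.814 = 2.54976e-10
Step 4: W = sqrt(2.54976e-10) = 1.597e-05 cm = 0.1597 um

0.1597


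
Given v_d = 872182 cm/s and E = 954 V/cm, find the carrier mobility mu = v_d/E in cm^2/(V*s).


Step 1: mu = v_d / E
Step 2: mu = 872182 / 954
Step 3: mu = 914.24 cm^2/(V*s)

914.24


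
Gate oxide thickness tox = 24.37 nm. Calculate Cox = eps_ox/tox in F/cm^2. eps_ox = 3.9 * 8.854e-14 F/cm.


Step 1: eps_ox = 3.9 * 8.854e-14 = 3.45306e-13 F/cm
Step 2: tox in cm = 24.37 nm * 1e-7 = 2.4370e-06 cm
Step 3: Cox = 3.45306e-13 / 2.4370e-06 = 1.42e-07 F/cm^2

1.42e-07


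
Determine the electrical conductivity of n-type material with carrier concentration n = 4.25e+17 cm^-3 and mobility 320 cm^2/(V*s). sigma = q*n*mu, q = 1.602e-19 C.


Step 1: sigma = q * n * mu
Step 2: sigma = 1.602e-19 * 4.25e+17 * 320
Step 3: sigma = 2.179e+01 S/cm

2.179e+01


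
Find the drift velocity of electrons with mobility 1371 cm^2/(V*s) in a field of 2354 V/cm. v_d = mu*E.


Step 1: v_d = mu * E
Step 2: v_d = 1371 * 2354 = 3227334
Step 3: v_d = 3.23e+06 cm/s

3.23e+06


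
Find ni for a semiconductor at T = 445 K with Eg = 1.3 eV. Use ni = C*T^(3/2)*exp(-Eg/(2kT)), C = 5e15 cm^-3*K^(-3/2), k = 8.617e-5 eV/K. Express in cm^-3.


Step 1: Compute kT = 8.617e-5 * 445 = 0.03834565 eV
Step 2: Exponent = -Eg/(2kT) = -1.3/(2*0.03834565) = -16.95108
Step 3: T^(3/2) = 445^1.5 = 9387.29
Step 4: ni = 5e15 * 9387.29 * exp(-16.95108) = 2.04e+12 cm^-3

2.04e+12


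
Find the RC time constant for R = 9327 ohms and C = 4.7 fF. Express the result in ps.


Step 1: tau = R * C
Step 2: tau = 9327 * 4.7 fF = 9327 * 4.7e-15 F
Step 3: tau = 4.38369e-11 s = 43.8369 ps

43.8369


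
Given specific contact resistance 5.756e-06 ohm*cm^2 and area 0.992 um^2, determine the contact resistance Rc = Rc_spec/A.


Step 1: Convert area to cm^2: 0.992 um^2 = 9.9200e-09 cm^2
Step 2: Rc = Rc_spec / A = 5.756e-06 / 9.9200e-09
Step 3: Rc = 5.80e+02 ohms

5.80e+02


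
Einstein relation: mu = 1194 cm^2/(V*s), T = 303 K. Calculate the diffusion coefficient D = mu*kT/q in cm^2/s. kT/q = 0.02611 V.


Step 1: D = mu * (kT/q)
Step 2: D = 1194 * 0.02611
Step 3: D = 31.18 cm^2/s

31.18


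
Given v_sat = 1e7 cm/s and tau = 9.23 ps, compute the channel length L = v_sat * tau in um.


Step 1: tau in seconds = 9.23 ps * 1e-12 = 9.2300e-12 s
Step 2: L = v_sat * tau = 1e7 * 9.2300e-12 = 9.2300e-05 cm
Step 3: L in um = 9.2300e-05 * 1e4 = 0.923 um

0.923


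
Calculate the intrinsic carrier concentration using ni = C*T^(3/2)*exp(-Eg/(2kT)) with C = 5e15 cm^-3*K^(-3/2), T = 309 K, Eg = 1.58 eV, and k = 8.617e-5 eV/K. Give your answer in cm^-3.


Step 1: Compute kT = 8.617e-5 * 309 = 0.02662653 eV
Step 2: Exponent = -Eg/(2kT) = -1.58/(2*0.02662653) = -29.66966
Step 3: T^(3/2) = 309^1.5 = 5431.72
Step 4: ni = 5e15 * 5431.72 * exp(-29.66966) = 3.54e+06 cm^-3

3.54e+06


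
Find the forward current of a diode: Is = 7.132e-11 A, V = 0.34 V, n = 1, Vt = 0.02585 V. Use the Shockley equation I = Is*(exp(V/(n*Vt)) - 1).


Step 1: V/(n*Vt) = 0.34/(1*0.02585) = 13.1528
Step 2: exp(13.1528) = 5.1545e+05
Step 3: I = 7.132e-11 * (5.1545e+05 - 1) = 3.68e-05 A

3.68e-05


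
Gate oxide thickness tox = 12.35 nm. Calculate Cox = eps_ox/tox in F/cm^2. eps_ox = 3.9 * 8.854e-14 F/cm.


Step 1: eps_ox = 3.9 * 8.854e-14 = 3.45306e-13 F/cm
Step 2: tox in cm = 12.35 nm * 1e-7 = 1.2350e-06 cm
Step 3: Cox = 3.45306e-13 / 1.2350e-06 = 2.80e-07 F/cm^2

2.80e-07


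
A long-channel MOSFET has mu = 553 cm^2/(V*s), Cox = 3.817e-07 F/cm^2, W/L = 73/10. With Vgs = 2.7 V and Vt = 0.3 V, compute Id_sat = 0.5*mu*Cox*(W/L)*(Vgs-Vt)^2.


Step 1: Overdrive voltage Vov = Vgs - Vt = 2.7 - 0.3 = 2.4 V
Step 2: W/L = 73/10 = 7.3
Step 3: Id = 0.5 * 553 * 3.817e-07 * 7.3 * 2.4^2
Step 4: Id = 4.44e-03 A

4.44e-03


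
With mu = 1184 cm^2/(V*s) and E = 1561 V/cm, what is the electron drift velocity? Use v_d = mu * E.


Step 1: v_d = mu * E
Step 2: v_d = 1184 * 1561 = 1848224
Step 3: v_d = 1.85e+06 cm/s

1.85e+06


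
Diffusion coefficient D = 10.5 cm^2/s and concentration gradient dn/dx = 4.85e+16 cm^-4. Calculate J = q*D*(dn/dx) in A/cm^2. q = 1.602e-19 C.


Step 1: J = q * D * (dn/dx)
Step 2: J = 1.602e-19 * 10.5 * 4.85e+16
Step 3: J = 8.16e-02 A/cm^2

8.16e-02


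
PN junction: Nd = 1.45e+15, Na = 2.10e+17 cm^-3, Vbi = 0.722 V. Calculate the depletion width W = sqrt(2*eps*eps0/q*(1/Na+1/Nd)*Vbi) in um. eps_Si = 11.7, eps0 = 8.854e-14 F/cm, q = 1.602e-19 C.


Step 1: 1/Na + 1/Nd = 1/2.10e+17 + 1/1.45e+15 = 6.94417e-16
Step 2: 2*eps*eps0/q = 2*11.7*8.854e-14/1.602e-19 = 1.293281e+07
Step 3: W^2 = 1.293281e+07 * 6.94417e-16 * 0.722 = 6.48411e-09
Step 4: W = sqrt(6.48411e-09) = 8.052e-05 cm = 0.8052 um

0.8052


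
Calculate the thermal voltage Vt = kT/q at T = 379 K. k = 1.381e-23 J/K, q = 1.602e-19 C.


Step 1: kT = 1.381e-23 * 379 = 5.23399e-21 J
Step 2: Vt = kT/q = 5.23399e-21 / 1.602e-19
Step 3: Vt = 0.03267 V

0.03267


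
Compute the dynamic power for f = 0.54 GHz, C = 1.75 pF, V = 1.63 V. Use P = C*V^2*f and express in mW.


Step 1: V^2 = 1.63^2 = 2.6569 V^2
Step 2: P = C*V^2*f = 1.75e-12 F * 2.6569 * 0.54e9 Hz
Step 3: P = 2.5107705e-03 W
Step 4: P = 2.511 mW

2.511


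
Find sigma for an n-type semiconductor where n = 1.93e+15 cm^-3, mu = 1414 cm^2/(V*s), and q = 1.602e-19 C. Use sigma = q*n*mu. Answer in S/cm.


Step 1: sigma = q * n * mu
Step 2: sigma = 1.602e-19 * 1.93e+15 * 1414
Step 3: sigma = 4.372e-01 S/cm

4.372e-01


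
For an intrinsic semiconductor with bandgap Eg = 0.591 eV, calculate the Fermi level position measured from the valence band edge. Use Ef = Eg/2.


Step 1: For an intrinsic semiconductor, the Fermi level sits at midgap.
Step 2: Ef = Eg / 2 = 0.591 / 2 = 0.2955 eV

0.2955


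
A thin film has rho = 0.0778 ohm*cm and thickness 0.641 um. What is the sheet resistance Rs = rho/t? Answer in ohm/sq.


Step 1: Convert thickness to cm: t = 0.641 um = 6.4100e-05 cm
Step 2: Rs = rho / t = 0.0778 / 6.4100e-05
Step 3: Rs = 1213.7 ohm/sq

1213.7


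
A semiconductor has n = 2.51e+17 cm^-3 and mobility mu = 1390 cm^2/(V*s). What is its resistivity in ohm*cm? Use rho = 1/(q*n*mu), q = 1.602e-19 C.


Step 1: sigma = q * n * mu = 1.602e-19 * 2.51e+17 * 1390 = 5.58922e+01 S/cm
Step 2: rho = 1 / sigma = 1 / 5.58922e+01 = 0.01789 ohm*cm

0.01789


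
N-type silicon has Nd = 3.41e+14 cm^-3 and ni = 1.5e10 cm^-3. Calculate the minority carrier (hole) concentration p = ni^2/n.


Step 1: Since Nd >> ni, n ≈ Nd = 3.41e+14 cm^-3
Step 2: p = ni^2 / n = (1.5e10)^2 / 3.41e+14
Step 3: p = 2.25e20 / 3.41e+14 = 6.60e+05 cm^-3

6.60e+05


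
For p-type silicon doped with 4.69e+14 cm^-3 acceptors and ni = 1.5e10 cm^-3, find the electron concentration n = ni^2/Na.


Step 1: Majority hole concentration p ≈ Na = 4.69e+14 cm^-3
Step 2: n = ni^2 / Na = (1.5e10)^2 / 4.69e+14
Step 3: n = 4.80e+05 cm^-3

4.80e+05


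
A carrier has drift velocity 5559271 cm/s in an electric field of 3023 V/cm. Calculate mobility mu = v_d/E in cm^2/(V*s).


Step 1: mu = v_d / E
Step 2: mu = 5559271 / 3023
Step 3: mu = 1838.99 cm^2/(V*s)

1838.99


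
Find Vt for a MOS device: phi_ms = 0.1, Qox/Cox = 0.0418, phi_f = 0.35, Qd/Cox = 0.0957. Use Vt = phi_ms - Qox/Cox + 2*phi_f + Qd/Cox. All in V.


Step 1: Vt = phi_ms - Qox/Cox + 2*phi_f + Qd/Cox
Step 2: Vt = 0.1 - 0.0418 + 2*0.35 + 0.0957
Step 3: Vt = 0.1 - 0.0418 + 0.7 + 0.0957
Step 4: Vt = 0.8539 V

0.8539


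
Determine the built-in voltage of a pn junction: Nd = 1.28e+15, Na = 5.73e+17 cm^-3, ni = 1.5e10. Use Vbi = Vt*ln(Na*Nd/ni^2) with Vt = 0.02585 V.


Step 1: Compute Na*Nd/ni^2 = 5.73e+17 * 1.28e+15 / (1.5e10)^2 = 3.2597e+12
Step 2: ln(3.2597e+12) = 28.8127
Step 3: Vbi = 0.02585 * 28.8127 = 0.745 V

0.745


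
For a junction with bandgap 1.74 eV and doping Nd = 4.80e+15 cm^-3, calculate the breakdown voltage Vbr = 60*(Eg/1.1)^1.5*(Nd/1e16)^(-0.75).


Step 1: Eg/1.1 = 1.74/1.1 = 1.581818
Step 2: (Eg/1.1)^1.5 = 1.581818^1.5 = 1.989458
Step 3: (Nd/1e16)^(-0.75) = (0.48)^(-0.75) = 1.734080
Step 4: Vbr = 60 * 1.989458 * 1.734080 = 207.0 V

207.0


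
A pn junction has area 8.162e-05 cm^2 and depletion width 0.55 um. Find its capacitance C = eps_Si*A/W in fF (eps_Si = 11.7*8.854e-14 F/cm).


Step 1: eps_Si = 11.7 * 8.854e-14 = 1.035918e-12 F/cm
Step 2: W in cm = 0.55 * 1e-4 = 5.50e-05 cm
Step 3: C = 1.035918e-12 * 8.162e-05 / 5.50e-05 = 1.537302e-12 F
Step 4: C = 1537.3 fF

1537.3


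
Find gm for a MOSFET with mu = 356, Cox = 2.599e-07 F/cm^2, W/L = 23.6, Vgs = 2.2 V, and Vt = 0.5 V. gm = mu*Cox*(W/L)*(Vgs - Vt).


Step 1: Vov = Vgs - Vt = 2.2 - 0.5 = 1.7 V
Step 2: gm = mu * Cox * (W/L) * Vov
Step 3: gm = 356 * 2.599e-07 * 23.6 * 1.7 = 3.71e-03 S

3.71e-03


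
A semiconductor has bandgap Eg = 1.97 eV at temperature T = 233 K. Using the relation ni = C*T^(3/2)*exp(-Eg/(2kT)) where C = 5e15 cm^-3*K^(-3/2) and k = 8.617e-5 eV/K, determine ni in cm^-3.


Step 1: Compute kT = 8.617e-5 * 233 = 0.02007761 eV
Step 2: Exponent = -Eg/(2kT) = -1.97/(2*0.02007761) = -49.05962
Step 3: T^(3/2) = 233^1.5 = 3556.59
Step 4: ni = 5e15 * 3556.59 * exp(-49.05962) = 8.78e-03 cm^-3

8.78e-03


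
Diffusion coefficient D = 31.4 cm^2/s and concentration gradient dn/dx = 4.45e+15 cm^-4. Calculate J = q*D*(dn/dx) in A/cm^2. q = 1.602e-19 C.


Step 1: J = q * D * (dn/dx)
Step 2: J = 1.602e-19 * 31.4 * 4.45e+15
Step 3: J = 2.24e-02 A/cm^2

2.24e-02


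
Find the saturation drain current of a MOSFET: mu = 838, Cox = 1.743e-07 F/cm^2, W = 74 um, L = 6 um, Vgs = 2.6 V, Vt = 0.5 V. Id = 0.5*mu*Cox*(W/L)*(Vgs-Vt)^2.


Step 1: Overdrive voltage Vov = Vgs - Vt = 2.6 - 0.5 = 2.1 V
Step 2: W/L = 74/6 = 12.3333
Step 3: Id = 0.5 * 838 * 1.743e-07 * 12.3333 * 2.1^2
Step 4: Id = 3.97e-03 A

3.97e-03


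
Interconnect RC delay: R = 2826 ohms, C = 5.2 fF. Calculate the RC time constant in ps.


Step 1: tau = R * C
Step 2: tau = 2826 * 5.2 fF = 2826 * 5.2e-15 F
Step 3: tau = 1.46952e-11 s = 14.6952 ps

14.6952


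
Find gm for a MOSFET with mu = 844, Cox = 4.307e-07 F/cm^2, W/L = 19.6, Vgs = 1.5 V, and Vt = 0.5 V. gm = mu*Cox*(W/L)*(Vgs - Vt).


Step 1: Vov = Vgs - Vt = 1.5 - 0.5 = 1.0 V
Step 2: gm = mu * Cox * (W/L) * Vov
Step 3: gm = 844 * 4.307e-07 * 19.6 * 1.0 = 7.12e-03 S

7.12e-03


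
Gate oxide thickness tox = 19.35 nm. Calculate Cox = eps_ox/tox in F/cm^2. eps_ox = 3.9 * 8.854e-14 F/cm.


Step 1: eps_ox = 3.9 * 8.854e-14 = 3.45306e-13 F/cm
Step 2: tox in cm = 19.35 nm * 1e-7 = 1.9350e-06 cm
Step 3: Cox = 3.45306e-13 / 1.9350e-06 = 1.78e-07 F/cm^2

1.78e-07


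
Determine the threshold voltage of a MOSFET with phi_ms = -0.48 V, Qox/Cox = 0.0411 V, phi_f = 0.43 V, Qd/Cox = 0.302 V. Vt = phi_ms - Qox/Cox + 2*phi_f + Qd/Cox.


Step 1: Vt = phi_ms - Qox/Cox + 2*phi_f + Qd/Cox
Step 2: Vt = -0.48 - 0.0411 + 2*0.43 + 0.302
Step 3: Vt = -0.48 - 0.0411 + 0.86 + 0.302
Step 4: Vt = 0.6409 V

0.6409


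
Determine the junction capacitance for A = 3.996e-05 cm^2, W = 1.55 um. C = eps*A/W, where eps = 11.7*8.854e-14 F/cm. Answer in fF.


Step 1: eps_Si = 11.7 * 8.854e-14 = 1.035918e-12 F/cm
Step 2: W in cm = 1.55 * 1e-4 = 1.55e-04 cm
Step 3: C = 1.035918e-12 * 3.996e-05 / 1.55e-04 = 2.670663e-13 F
Step 4: C = 267.07 fF

267.07


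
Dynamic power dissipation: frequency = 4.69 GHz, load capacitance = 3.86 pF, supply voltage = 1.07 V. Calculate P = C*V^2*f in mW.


Step 1: V^2 = 1.07^2 = 1.1449 V^2
Step 2: P = C*V^2*f = 3.86e-12 F * 1.1449 * 4.69e9 Hz
Step 3: P = 2.072658266e-02 W
Step 4: P = 20.727 mW

20.727


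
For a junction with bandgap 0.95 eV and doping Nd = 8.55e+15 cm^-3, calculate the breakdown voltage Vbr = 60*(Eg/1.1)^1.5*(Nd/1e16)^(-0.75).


Step 1: Eg/1.1 = 0.95/1.1 = 0.863636
Step 2: (Eg/1.1)^1.5 = 0.863636^1.5 = 0.802594
Step 3: (Nd/1e16)^(-0.75) = (0.855)^(-0.75) = 1.124671
Step 4: Vbr = 60 * 0.802594 * 1.124671 = 54.2 V

54.2


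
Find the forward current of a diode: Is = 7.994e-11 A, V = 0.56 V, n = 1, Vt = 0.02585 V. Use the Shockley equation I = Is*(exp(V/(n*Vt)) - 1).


Step 1: V/(n*Vt) = 0.56/(1*0.02585) = 21.6634
Step 2: exp(21.6634) = 2.5603e+09
Step 3: I = 7.994e-11 * (2.5603e+09 - 1) = 2.05e-01 A

2.05e-01


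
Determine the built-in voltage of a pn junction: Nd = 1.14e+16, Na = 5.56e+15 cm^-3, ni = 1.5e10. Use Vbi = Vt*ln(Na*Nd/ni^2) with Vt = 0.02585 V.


Step 1: Compute Na*Nd/ni^2 = 5.56e+15 * 1.14e+16 / (1.5e10)^2 = 2.8171e+11
Step 2: ln(2.8171e+11) = 26.3641
Step 3: Vbi = 0.02585 * 26.3641 = 0.682 V

0.682


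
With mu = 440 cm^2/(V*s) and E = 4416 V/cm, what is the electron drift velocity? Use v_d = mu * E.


Step 1: v_d = mu * E
Step 2: v_d = 440 * 4416 = 1943040
Step 3: v_d = 1.94e+06 cm/s

1.94e+06


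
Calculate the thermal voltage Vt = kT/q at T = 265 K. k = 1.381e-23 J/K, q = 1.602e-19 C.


Step 1: kT = 1.381e-23 * 265 = 3.65965e-21 J
Step 2: Vt = kT/q = 3.65965e-21 / 1.602e-19
Step 3: Vt = 0.02284 V

0.02284


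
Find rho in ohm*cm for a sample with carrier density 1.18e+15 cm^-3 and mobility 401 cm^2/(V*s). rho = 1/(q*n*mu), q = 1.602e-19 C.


Step 1: sigma = q * n * mu = 1.602e-19 * 1.18e+15 * 401 = 7.58034e-02 S/cm
Step 2: rho = 1 / sigma = 1 / 7.58034e-02 = 13.19 ohm*cm

13.19


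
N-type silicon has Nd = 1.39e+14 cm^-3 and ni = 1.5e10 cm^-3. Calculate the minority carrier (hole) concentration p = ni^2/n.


Step 1: Since Nd >> ni, n ≈ Nd = 1.39e+14 cm^-3
Step 2: p = ni^2 / n = (1.5e10)^2 / 1.39e+14
Step 3: p = 2.25e20 / 1.39e+14 = 1.62e+06 cm^-3

1.62e+06


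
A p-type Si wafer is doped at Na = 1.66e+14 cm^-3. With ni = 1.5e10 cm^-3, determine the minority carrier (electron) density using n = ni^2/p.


Step 1: Majority hole concentration p ≈ Na = 1.66e+14 cm^-3
Step 2: n = ni^2 / Na = (1.5e10)^2 / 1.66e+14
Step 3: n = 1.36e+06 cm^-3

1.36e+06


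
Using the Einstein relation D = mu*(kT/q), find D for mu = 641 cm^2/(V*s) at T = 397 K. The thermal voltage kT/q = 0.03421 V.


Step 1: D = mu * (kT/q)
Step 2: D = 641 * 0.03421
Step 3: D = 21.93 cm^2/s

21.93


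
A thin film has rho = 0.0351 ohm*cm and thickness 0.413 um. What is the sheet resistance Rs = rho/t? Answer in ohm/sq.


Step 1: Convert thickness to cm: t = 0.413 um = 4.1300e-05 cm
Step 2: Rs = rho / t = 0.0351 / 4.1300e-05
Step 3: Rs = 849.9 ohm/sq

849.9


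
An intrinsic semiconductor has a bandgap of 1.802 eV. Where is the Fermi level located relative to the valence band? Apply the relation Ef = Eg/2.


Step 1: For an intrinsic semiconductor, the Fermi level sits at midgap.
Step 2: Ef = Eg / 2 = 1.802 / 2 = 0.901 eV

0.901


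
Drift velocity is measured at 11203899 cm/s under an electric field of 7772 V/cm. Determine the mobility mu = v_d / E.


Step 1: mu = v_d / E
Step 2: mu = 11203899 / 7772
Step 3: mu = 1441.57 cm^2/(V*s)

1441.57


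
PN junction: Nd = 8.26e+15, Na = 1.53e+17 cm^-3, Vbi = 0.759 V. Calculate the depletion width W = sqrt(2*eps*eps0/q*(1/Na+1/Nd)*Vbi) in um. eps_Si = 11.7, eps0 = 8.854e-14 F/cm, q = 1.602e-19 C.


Step 1: 1/Na + 1/Nd = 1/1.53e+17 + 1/8.26e+15 = 1.27601e-16
Step 2: 2*eps*eps0/q = 2*11.7*8.854e-14/1.602e-19 = 1.293281e+07
Step 3: W^2 = 1.293281e+07 * 1.27601e-16 * 0.759 = 1.25253e-09
Step 4: W = sqrt(1.25253e-09) = 3.539e-05 cm = 0.3539 um

0.3539


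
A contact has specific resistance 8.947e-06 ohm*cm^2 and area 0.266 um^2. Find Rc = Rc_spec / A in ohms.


Step 1: Convert area to cm^2: 0.266 um^2 = 2.6600e-09 cm^2
Step 2: Rc = Rc_spec / A = 8.947e-06 / 2.6600e-09
Step 3: Rc = 3.36e+03 ohms

3.36e+03


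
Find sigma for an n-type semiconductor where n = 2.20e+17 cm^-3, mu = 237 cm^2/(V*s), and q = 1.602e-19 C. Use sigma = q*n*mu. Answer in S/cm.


Step 1: sigma = q * n * mu
Step 2: sigma = 1.602e-19 * 2.20e+17 * 237
Step 3: sigma = 8.353e+00 S/cm

8.353e+00


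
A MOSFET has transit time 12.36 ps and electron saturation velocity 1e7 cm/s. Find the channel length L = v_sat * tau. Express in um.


Step 1: tau in seconds = 12.36 ps * 1e-12 = 1.2360e-11 s
Step 2: L = v_sat * tau = 1e7 * 1.2360e-11 = 1.2360e-04 cm
Step 3: L in um = 1.2360e-04 * 1e4 = 1.236 um

1.236


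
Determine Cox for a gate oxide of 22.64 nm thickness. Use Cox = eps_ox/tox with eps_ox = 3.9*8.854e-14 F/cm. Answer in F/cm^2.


Step 1: eps_ox = 3.9 * 8.854e-14 = 3.45306e-13 F/cm
Step 2: tox in cm = 22.64 nm * 1e-7 = 2.2640e-06 cm
Step 3: Cox = 3.45306e-13 / 2.2640e-06 = 1.53e-07 F/cm^2

1.53e-07


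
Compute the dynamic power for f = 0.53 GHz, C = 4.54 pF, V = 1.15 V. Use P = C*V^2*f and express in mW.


Step 1: V^2 = 1.15^2 = 1.3225 V^2
Step 2: P = C*V^2*f = 4.54e-12 F * 1.3225 * 0.53e9 Hz
Step 3: P = 3.1821995e-03 W
Step 4: P = 3.182 mW

3.182


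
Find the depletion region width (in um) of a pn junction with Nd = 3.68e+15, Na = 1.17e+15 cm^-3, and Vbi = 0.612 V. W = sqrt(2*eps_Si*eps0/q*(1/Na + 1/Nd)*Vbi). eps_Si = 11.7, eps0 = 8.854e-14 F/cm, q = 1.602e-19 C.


Step 1: 1/Na + 1/Nd = 1/1.17e+15 + 1/3.68e+15 = 1.12644e-15
Step 2: 2*eps*eps0/q = 2*11.7*8.854e-14/1.602e-19 = 1.293281e+07
Step 3: W^2 = 1.293281e+07 * 1.12644e-15 * 0.612 = 8.91564e-09
Step 4: W = sqrt(8.91564e-09) = 9.442e-05 cm = 0.9442 um

0.9442


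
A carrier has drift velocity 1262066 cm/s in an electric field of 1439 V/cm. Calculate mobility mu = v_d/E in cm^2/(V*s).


Step 1: mu = v_d / E
Step 2: mu = 1262066 / 1439
Step 3: mu = 877.04 cm^2/(V*s)

877.04


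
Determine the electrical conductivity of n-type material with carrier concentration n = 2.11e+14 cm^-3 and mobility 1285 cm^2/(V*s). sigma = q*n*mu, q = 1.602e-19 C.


Step 1: sigma = q * n * mu
Step 2: sigma = 1.602e-19 * 2.11e+14 * 1285
Step 3: sigma = 4.344e-02 S/cm

4.344e-02


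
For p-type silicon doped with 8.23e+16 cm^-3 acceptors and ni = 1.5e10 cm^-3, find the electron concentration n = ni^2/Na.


Step 1: Majority hole concentration p ≈ Na = 8.23e+16 cm^-3
Step 2: n = ni^2 / Na = (1.5e10)^2 / 8.23e+16
Step 3: n = 2.73e+03 cm^-3

2.73e+03


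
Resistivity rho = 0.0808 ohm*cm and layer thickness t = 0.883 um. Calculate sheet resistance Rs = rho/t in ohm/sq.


Step 1: Convert thickness to cm: t = 0.883 um = 8.8300e-05 cm
Step 2: Rs = rho / t = 0.0808 / 8.8300e-05
Step 3: Rs = 915.1 ohm/sq

915.1


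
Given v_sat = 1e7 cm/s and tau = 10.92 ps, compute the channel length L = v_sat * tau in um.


Step 1: tau in seconds = 10.92 ps * 1e-12 = 1.0920e-11 s
Step 2: L = v_sat * tau = 1e7 * 1.0920e-11 = 1.0920e-04 cm
Step 3: L in um = 1.0920e-04 * 1e4 = 1.092 um

1.092


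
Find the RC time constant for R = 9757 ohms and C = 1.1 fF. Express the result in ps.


Step 1: tau = R * C
Step 2: tau = 9757 * 1.1 fF = 9757 * 1.1e-15 F
Step 3: tau = 1.07327e-11 s = 10.7327 ps

10.7327


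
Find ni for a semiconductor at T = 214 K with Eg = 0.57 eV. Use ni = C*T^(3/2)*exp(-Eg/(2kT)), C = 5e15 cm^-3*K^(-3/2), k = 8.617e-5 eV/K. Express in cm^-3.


Step 1: Compute kT = 8.617e-5 * 214 = 0.01844038 eV
Step 2: Exponent = -Eg/(2kT) = -0.57/(2*0.01844038) = -15.45521
Step 3: T^(3/2) = 214^1.5 = 3130.55
Step 4: ni = 5e15 * 3130.55 * exp(-15.45521) = 3.04e+12 cm^-3

3.04e+12


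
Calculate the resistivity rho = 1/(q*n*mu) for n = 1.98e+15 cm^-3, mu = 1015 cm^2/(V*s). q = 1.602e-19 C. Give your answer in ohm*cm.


Step 1: sigma = q * n * mu = 1.602e-19 * 1.98e+15 * 1015 = 3.21954e-01 S/cm
Step 2: rho = 1 / sigma = 1 / 3.21954e-01 = 3.106 ohm*cm

3.106


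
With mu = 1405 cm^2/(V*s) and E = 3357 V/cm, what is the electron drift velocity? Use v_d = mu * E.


Step 1: v_d = mu * E
Step 2: v_d = 1405 * 3357 = 4716585
Step 3: v_d = 4.72e+06 cm/s

4.72e+06


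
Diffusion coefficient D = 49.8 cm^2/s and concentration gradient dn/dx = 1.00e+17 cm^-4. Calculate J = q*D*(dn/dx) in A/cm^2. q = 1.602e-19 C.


Step 1: J = q * D * (dn/dx)
Step 2: J = 1.602e-19 * 49.8 * 1.00e+17
Step 3: J = 7.98e-01 A/cm^2

7.98e-01


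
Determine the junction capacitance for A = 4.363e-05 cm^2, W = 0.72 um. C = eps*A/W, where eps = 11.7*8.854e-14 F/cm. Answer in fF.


Step 1: eps_Si = 11.7 * 8.854e-14 = 1.035918e-12 F/cm
Step 2: W in cm = 0.72 * 1e-4 = 7.20e-05 cm
Step 3: C = 1.035918e-12 * 4.363e-05 / 7.20e-05 = 6.277375e-13 F
Step 4: C = 627.74 fF

627.74


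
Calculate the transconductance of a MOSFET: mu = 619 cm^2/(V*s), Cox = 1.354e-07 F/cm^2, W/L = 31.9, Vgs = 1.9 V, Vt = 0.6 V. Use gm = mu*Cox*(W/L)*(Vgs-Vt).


Step 1: Vov = Vgs - Vt = 1.9 - 0.6 = 1.3 V
Step 2: gm = mu * Cox * (W/L) * Vov
Step 3: gm = 619 * 1.354e-07 * 31.9 * 1.3 = 3.48e-03 S

3.48e-03


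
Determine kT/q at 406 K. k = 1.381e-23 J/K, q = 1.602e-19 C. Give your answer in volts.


Step 1: kT = 1.381e-23 * 406 = 5.60686e-21 J
Step 2: Vt = kT/q = 5.60686e-21 / 1.602e-19
Step 3: Vt = 0.035 V

0.035


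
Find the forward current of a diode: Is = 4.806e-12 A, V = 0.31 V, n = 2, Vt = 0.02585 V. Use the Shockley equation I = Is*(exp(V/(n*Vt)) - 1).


Step 1: V/(n*Vt) = 0.31/(2*0.02585) = 5.9961
Step 2: exp(5.9961) = 4.0186e+02
Step 3: I = 4.806e-12 * (4.0186e+02 - 1) = 1.93e-09 A

1.93e-09


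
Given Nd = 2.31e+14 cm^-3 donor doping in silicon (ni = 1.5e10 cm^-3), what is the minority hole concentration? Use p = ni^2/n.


Step 1: Since Nd >> ni, n ≈ Nd = 2.31e+14 cm^-3
Step 2: p = ni^2 / n = (1.5e10)^2 / 2.31e+14
Step 3: p = 2.25e20 / 2.31e+14 = 9.74e+05 cm^-3

9.74e+05


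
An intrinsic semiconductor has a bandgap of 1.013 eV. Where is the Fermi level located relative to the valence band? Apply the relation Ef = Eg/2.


Step 1: For an intrinsic semiconductor, the Fermi level sits at midgap.
Step 2: Ef = Eg / 2 = 1.013 / 2 = 0.5065 eV

0.5065


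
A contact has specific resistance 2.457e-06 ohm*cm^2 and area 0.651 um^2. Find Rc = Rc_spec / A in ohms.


Step 1: Convert area to cm^2: 0.651 um^2 = 6.5100e-09 cm^2
Step 2: Rc = Rc_spec / A = 2.457e-06 / 6.5100e-09
Step 3: Rc = 3.77e+02 ohms

3.77e+02


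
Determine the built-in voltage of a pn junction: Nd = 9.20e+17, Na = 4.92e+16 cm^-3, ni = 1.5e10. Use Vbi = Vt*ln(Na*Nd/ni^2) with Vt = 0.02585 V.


Step 1: Compute Na*Nd/ni^2 = 4.92e+16 * 9.20e+17 / (1.5e10)^2 = 2.0117e+14
Step 2: ln(2.0117e+14) = 32.9352
Step 3: Vbi = 0.02585 * 32.9352 = 0.851 V

0.851


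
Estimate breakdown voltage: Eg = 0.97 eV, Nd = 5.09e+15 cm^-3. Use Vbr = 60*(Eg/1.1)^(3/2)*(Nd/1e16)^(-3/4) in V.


Step 1: Eg/1.1 = 0.97/1.1 = 0.881818
Step 2: (Eg/1.1)^1.5 = 0.881818^1.5 = 0.828073
Step 3: (Nd/1e16)^(-0.75) = (0.509)^(-0.75) = 1.659440
Step 4: Vbr = 60 * 0.828073 * 1.659440 = 82.4 V

82.4


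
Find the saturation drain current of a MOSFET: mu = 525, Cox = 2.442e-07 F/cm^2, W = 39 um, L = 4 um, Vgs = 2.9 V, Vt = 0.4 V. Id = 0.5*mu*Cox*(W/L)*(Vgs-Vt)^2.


Step 1: Overdrive voltage Vov = Vgs - Vt = 2.9 - 0.4 = 2.5 V
Step 2: W/L = 39/4 = 9.75
Step 3: Id = 0.5 * 525 * 2.442e-07 * 9.75 * 2.5^2
Step 4: Id = 3.91e-03 A

3.91e-03


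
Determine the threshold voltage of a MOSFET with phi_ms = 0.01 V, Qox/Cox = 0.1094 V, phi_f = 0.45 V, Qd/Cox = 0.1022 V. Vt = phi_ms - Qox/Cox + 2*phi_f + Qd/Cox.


Step 1: Vt = phi_ms - Qox/Cox + 2*phi_f + Qd/Cox
Step 2: Vt = 0.01 - 0.1094 + 2*0.45 + 0.1022
Step 3: Vt = 0.01 - 0.1094 + 0.9 + 0.1022
Step 4: Vt = 0.9028 V

0.9028


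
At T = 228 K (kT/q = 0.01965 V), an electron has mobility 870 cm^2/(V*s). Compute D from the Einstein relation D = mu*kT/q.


Step 1: D = mu * (kT/q)
Step 2: D = 870 * 0.01965
Step 3: D = 17.1 cm^2/s

17.1


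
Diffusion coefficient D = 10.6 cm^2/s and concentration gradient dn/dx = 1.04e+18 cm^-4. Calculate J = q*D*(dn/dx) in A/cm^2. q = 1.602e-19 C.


Step 1: J = q * D * (dn/dx)
Step 2: J = 1.602e-19 * 10.6 * 1.04e+18
Step 3: J = 1.77e+00 A/cm^2

1.77e+00


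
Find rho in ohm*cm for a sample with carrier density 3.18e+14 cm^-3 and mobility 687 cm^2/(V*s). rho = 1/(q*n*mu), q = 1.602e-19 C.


Step 1: sigma = q * n * mu = 1.602e-19 * 3.18e+14 * 687 = 3.49983e-02 S/cm
Step 2: rho = 1 / sigma = 1 / 3.49983e-02 = 28.57 ohm*cm

28.57


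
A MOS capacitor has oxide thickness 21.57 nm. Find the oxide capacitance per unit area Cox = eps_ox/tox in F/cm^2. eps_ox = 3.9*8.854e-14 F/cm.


Step 1: eps_ox = 3.9 * 8.854e-14 = 3.45306e-13 F/cm
Step 2: tox in cm = 21.57 nm * 1e-7 = 2.1570e-06 cm
Step 3: Cox = 3.45306e-13 / 2.1570e-06 = 1.60e-07 F/cm^2

1.60e-07


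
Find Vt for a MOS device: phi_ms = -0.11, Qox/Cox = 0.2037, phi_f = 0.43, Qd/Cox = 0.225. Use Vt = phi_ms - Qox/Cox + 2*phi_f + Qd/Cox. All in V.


Step 1: Vt = phi_ms - Qox/Cox + 2*phi_f + Qd/Cox
Step 2: Vt = -0.11 - 0.2037 + 2*0.43 + 0.225
Step 3: Vt = -0.11 - 0.2037 + 0.86 + 0.225
Step 4: Vt = 0.7713 V

0.7713


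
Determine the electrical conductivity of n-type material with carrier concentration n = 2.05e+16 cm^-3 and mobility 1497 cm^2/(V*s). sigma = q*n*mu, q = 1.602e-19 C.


Step 1: sigma = q * n * mu
Step 2: sigma = 1.602e-19 * 2.05e+16 * 1497
Step 3: sigma = 4.916e+00 S/cm

4.916e+00


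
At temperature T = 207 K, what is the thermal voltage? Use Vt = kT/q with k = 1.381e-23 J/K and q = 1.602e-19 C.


Step 1: kT = 1.381e-23 * 207 = 2.85867e-21 J
Step 2: Vt = kT/q = 2.85867e-21 / 1.602e-19
Step 3: Vt = 0.01784 V

0.01784


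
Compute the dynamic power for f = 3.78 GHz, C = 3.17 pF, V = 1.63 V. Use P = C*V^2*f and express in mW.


Step 1: V^2 = 1.63^2 = 2.6569 V^2
Step 2: P = C*V^2*f = 3.17e-12 F * 2.6569 * 3.78e9 Hz
Step 3: P = 3.183656994e-02 W
Step 4: P = 31.837 mW

31.837


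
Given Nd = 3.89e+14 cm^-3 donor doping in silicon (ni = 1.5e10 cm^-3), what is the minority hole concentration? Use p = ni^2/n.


Step 1: Since Nd >> ni, n ≈ Nd = 3.89e+14 cm^-3
Step 2: p = ni^2 / n = (1.5e10)^2 / 3.89e+14
Step 3: p = 2.25e20 / 3.89e+14 = 5.78e+05 cm^-3

5.78e+05


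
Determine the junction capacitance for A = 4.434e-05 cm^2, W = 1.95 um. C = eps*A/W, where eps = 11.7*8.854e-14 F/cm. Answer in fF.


Step 1: eps_Si = 11.7 * 8.854e-14 = 1.035918e-12 F/cm
Step 2: W in cm = 1.95 * 1e-4 = 1.95e-04 cm
Step 3: C = 1.035918e-12 * 4.434e-05 / 1.95e-04 = 2.355518e-13 F
Step 4: C = 235.55 fF

235.55


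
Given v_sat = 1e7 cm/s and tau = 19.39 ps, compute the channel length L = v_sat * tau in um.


Step 1: tau in seconds = 19.39 ps * 1e-12 = 1.9390e-11 s
Step 2: L = v_sat * tau = 1e7 * 1.9390e-11 = 1.9390e-04 cm
Step 3: L in um = 1.9390e-04 * 1e4 = 1.939 um

1.939


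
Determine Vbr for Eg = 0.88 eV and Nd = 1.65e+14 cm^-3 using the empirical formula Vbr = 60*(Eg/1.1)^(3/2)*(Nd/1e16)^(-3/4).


Step 1: Eg/1.1 = 0.88/1.1 = 0.800000
Step 2: (Eg/1.1)^1.5 = 0.800000^1.5 = 0.715542
Step 3: (Nd/1e16)^(-0.75) = (0.0165)^(-0.75) = 21.721361
Step 4: Vbr = 60 * 0.715542 * 21.721361 = 932.6 V

932.6


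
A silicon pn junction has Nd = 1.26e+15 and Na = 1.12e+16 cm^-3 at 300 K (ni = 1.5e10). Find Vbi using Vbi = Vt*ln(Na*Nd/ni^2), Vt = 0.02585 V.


Step 1: Compute Na*Nd/ni^2 = 1.12e+16 * 1.26e+15 / (1.5e10)^2 = 6.2720e+10
Step 2: ln(6.2720e+10) = 24.8619
Step 3: Vbi = 0.02585 * 24.8619 = 0.643 V

0.643


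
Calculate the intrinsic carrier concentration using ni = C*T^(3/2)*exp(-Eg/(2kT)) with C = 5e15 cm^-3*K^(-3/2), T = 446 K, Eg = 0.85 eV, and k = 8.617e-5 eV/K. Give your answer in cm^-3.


Step 1: Compute kT = 8.617e-5 * 446 = 0.03843182 eV
Step 2: Exponent = -Eg/(2kT) = -0.85/(2*0.03843182) = -11.05854
Step 3: T^(3/2) = 446^1.5 = 9418.95
Step 4: ni = 5e15 * 9418.95 * exp(-11.05854) = 7.42e+14 cm^-3

7.42e+14


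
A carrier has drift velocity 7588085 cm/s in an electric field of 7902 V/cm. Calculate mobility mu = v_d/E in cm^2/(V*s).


Step 1: mu = v_d / E
Step 2: mu = 7588085 / 7902
Step 3: mu = 960.27 cm^2/(V*s)

960.27


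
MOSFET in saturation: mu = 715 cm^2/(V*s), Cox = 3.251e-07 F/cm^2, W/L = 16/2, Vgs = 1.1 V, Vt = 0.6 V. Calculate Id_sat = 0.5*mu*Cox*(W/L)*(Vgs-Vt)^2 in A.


Step 1: Overdrive voltage Vov = Vgs - Vt = 1.1 - 0.6 = 0.5 V
Step 2: W/L = 16/2 = 8
Step 3: Id = 0.5 * 715 * 3.251e-07 * 8 * 0.5^2
Step 4: Id = 2.32e-04 A

2.32e-04


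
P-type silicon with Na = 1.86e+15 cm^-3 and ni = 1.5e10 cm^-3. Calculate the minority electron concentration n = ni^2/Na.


Step 1: Majority hole concentration p ≈ Na = 1.86e+15 cm^-3
Step 2: n = ni^2 / Na = (1.5e10)^2 / 1.86e+15
Step 3: n = 1.21e+05 cm^-3

1.21e+05


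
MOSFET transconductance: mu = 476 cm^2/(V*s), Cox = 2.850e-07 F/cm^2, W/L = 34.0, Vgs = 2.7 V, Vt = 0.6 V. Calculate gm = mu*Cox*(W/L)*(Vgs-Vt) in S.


Step 1: Vov = Vgs - Vt = 2.7 - 0.6 = 2.1 V
Step 2: gm = mu * Cox * (W/L) * Vov
Step 3: gm = 476 * 2.850e-07 * 34.0 * 2.1 = 9.69e-03 S

9.69e-03


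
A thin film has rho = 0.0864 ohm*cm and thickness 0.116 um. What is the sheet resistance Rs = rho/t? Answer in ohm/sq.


Step 1: Convert thickness to cm: t = 0.116 um = 1.1600e-05 cm
Step 2: Rs = rho / t = 0.0864 / 1.1600e-05
Step 3: Rs = 7448.3 ohm/sq

7448.3


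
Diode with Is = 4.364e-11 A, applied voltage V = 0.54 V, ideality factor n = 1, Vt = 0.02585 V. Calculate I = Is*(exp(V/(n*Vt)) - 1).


Step 1: V/(n*Vt) = 0.54/(1*0.02585) = 20.8897
Step 2: exp(20.8897) = 1.1811e+09
Step 3: I = 4.364e-11 * (1.1811e+09 - 1) = 5.15e-02 A

5.15e-02


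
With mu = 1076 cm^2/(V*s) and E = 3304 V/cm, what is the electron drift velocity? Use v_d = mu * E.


Step 1: v_d = mu * E
Step 2: v_d = 1076 * 3304 = 3555104
Step 3: v_d = 3.56e+06 cm/s

3.56e+06


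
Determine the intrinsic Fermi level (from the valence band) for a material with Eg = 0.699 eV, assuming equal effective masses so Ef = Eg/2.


Step 1: For an intrinsic semiconductor, the Fermi level sits at midgap.
Step 2: Ef = Eg / 2 = 0.699 / 2 = 0.3495 eV

0.3495


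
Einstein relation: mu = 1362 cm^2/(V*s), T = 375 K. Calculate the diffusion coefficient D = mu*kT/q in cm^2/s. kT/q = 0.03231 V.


Step 1: D = mu * (kT/q)
Step 2: D = 1362 * 0.03231
Step 3: D = 44.01 cm^2/s

44.01


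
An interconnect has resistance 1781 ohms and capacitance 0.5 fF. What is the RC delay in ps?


Step 1: tau = R * C
Step 2: tau = 1781 * 0.5 fF = 1781 * 5.0e-16 F
Step 3: tau = 8.905e-13 s = 0.8905 ps

0.8905


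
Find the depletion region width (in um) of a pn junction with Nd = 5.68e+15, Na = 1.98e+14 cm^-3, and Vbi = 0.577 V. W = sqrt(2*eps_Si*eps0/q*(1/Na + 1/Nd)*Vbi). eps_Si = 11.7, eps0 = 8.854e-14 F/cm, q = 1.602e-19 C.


Step 1: 1/Na + 1/Nd = 1/1.98e+14 + 1/5.68e+15 = 5.22656e-15
Step 2: 2*eps*eps0/q = 2*11.7*8.854e-14/1.602e-19 = 1.293281e+07
Step 3: W^2 = 1.293281e+07 * 5.22656e-15 * 0.577 = 3.90018e-08
Step 4: W = sqrt(3.90018e-08) = 1.975e-04 cm = 1.975 um

1.975


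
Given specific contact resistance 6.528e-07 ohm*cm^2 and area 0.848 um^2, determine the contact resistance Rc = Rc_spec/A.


Step 1: Convert area to cm^2: 0.848 um^2 = 8.4800e-09 cm^2
Step 2: Rc = Rc_spec / A = 6.528e-07 / 8.4800e-09
Step 3: Rc = 7.70e+01 ohms

7.70e+01


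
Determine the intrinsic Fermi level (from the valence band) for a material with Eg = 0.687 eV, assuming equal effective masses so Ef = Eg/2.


Step 1: For an intrinsic semiconductor, the Fermi level sits at midgap.
Step 2: Ef = Eg / 2 = 0.687 / 2 = 0.3435 eV

0.3435


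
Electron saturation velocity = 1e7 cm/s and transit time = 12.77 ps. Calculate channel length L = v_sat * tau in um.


Step 1: tau in seconds = 12.77 ps * 1e-12 = 1.2770e-11 s
Step 2: L = v_sat * tau = 1e7 * 1.2770e-11 = 1.2770e-04 cm
Step 3: L in um = 1.2770e-04 * 1e4 = 1.277 um

1.277


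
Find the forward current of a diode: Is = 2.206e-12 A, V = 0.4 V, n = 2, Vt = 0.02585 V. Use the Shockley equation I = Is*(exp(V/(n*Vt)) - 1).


Step 1: V/(n*Vt) = 0.4/(2*0.02585) = 7.7369
Step 2: exp(7.7369) = 2.2914e+03
Step 3: I = 2.206e-12 * (2.2914e+03 - 1) = 5.05e-09 A

5.05e-09


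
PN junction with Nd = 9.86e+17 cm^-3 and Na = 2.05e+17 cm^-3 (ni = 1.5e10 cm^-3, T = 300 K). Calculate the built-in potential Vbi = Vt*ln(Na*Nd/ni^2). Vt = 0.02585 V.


Step 1: Compute Na*Nd/ni^2 = 2.05e+17 * 9.86e+17 / (1.5e10)^2 = 8.9836e+14
Step 2: ln(8.9836e+14) = 34.4316
Step 3: Vbi = 0.02585 * 34.4316 = 0.89 V

0.89


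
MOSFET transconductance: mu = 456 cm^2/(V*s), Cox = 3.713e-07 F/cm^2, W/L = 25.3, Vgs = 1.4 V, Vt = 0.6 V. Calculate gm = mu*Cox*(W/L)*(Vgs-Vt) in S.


Step 1: Vov = Vgs - Vt = 1.4 - 0.6 = 0.8 V
Step 2: gm = mu * Cox * (W/L) * Vov
Step 3: gm = 456 * 3.713e-07 * 25.3 * 0.8 = 3.43e-03 S

3.43e-03


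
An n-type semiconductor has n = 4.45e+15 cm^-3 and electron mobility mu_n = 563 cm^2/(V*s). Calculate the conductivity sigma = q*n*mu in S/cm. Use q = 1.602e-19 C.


Step 1: sigma = q * n * mu
Step 2: sigma = 1.602e-19 * 4.45e+15 * 563
Step 3: sigma = 4.014e-01 S/cm

4.014e-01


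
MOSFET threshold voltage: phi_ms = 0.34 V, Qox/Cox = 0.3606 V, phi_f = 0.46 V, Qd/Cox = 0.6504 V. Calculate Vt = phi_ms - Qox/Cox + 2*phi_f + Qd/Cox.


Step 1: Vt = phi_ms - Qox/Cox + 2*phi_f + Qd/Cox
Step 2: Vt = 0.34 - 0.3606 + 2*0.46 + 0.6504
Step 3: Vt = 0.34 - 0.3606 + 0.92 + 0.6504
Step 4: Vt = 1.5498 V

1.5498


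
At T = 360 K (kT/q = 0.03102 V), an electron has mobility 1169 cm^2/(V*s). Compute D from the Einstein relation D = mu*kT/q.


Step 1: D = mu * (kT/q)
Step 2: D = 1169 * 0.03102
Step 3: D = 36.26 cm^2/s

36.26


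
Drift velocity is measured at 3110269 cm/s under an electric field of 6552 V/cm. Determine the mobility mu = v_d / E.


Step 1: mu = v_d / E
Step 2: mu = 3110269 / 6552
Step 3: mu = 474.71 cm^2/(V*s)

474.71
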